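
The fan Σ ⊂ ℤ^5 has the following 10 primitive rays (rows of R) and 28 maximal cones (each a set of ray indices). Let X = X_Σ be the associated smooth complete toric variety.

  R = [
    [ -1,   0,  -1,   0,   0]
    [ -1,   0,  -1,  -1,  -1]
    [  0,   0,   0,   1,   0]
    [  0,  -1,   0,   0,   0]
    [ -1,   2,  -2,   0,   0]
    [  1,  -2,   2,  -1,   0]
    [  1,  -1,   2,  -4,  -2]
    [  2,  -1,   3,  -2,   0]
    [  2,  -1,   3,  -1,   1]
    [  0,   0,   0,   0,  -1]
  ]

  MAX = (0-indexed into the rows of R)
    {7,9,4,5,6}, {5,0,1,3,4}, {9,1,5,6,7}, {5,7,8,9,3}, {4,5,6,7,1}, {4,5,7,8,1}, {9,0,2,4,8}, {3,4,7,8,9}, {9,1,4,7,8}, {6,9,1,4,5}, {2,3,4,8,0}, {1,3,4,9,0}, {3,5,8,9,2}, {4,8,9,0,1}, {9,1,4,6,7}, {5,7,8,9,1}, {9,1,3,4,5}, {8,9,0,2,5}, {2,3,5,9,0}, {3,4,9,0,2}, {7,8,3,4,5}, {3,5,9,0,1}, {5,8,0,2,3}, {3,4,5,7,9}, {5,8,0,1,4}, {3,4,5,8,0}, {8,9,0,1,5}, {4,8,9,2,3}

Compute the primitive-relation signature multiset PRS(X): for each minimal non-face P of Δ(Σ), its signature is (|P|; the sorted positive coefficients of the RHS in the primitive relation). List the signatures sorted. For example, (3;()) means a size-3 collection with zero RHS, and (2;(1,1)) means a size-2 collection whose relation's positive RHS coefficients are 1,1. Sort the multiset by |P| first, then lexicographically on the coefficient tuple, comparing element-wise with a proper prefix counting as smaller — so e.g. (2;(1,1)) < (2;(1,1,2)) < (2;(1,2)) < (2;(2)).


Primitive collections (14):

  {0,7}:  v_{0} + v_{7} = v_{1} + v_{8}  so sig = (2;(1,1))
  {1,2}:  v_{1} + v_{2} = v_{0} + v_{9}  so sig = (2;(1,1))
  {2,7}:  v_{2} + v_{7} = v_{8} + v_{9}  so sig = (2;(1,1))
  {2,6}:  v_{2} + v_{6} = v_{1} + v_{7} + v_{9}  so sig = (2;(1,1,1))
  {0,6}:  v_{0} + v_{6} = 2·v_{1} + v_{7}  so sig = (2;(1,2))
  {6,8}:  v_{6} + v_{8} = v_{1} + 2·v_{7}  so sig = (2;(1,2))
  {3,6}:  v_{3} + v_{6} = 3·v_{4} + 4·v_{5} + 2·v_{9}  so sig = (2;(2,3,4))
  {2,4,5}:  v_{2} + v_{4} + v_{5} = 0  so sig = (3;())
  {1,3,8}:  v_{1} + v_{3} + v_{8} = v_{4} + 2·v_{5}  so sig = (3;(1,2))
  {1,3,7}:  v_{1} + v_{3} + v_{7} = 2·v_{4} + 3·v_{5} + v_{9}  so sig = (3;(1,2,3))
  {0,3,8,9}:  v_{0} + v_{3} + v_{8} + v_{9} = v_{5}  so sig = (4;(1))
  {0,4,5,9}:  v_{0} + v_{4} + v_{5} + v_{9} = v_{1}  so sig = (4;(1))
  {4,5,8,9}:  v_{4} + v_{5} + v_{8} + v_{9} = v_{7}  so sig = (4;(1))
  {1,4,5,7,9}:  v_{1} + v_{4} + v_{5} + v_{7} + v_{9} = v_{6}  so sig = (5;(1))

Hence PRS(X_Σ) =
    |P|=2: 7 collections, coeffs (1,1), (1,1), (1,1), (1,1,1), (1,2), (1,2), (2,3,4)
    |P|=3: 3 collections, coeffs (), (1,2), (1,2,3)
    |P|=4: 3 collections, coeffs (1), (1), (1)
    |P|=5: 1 collection, coeffs (1)


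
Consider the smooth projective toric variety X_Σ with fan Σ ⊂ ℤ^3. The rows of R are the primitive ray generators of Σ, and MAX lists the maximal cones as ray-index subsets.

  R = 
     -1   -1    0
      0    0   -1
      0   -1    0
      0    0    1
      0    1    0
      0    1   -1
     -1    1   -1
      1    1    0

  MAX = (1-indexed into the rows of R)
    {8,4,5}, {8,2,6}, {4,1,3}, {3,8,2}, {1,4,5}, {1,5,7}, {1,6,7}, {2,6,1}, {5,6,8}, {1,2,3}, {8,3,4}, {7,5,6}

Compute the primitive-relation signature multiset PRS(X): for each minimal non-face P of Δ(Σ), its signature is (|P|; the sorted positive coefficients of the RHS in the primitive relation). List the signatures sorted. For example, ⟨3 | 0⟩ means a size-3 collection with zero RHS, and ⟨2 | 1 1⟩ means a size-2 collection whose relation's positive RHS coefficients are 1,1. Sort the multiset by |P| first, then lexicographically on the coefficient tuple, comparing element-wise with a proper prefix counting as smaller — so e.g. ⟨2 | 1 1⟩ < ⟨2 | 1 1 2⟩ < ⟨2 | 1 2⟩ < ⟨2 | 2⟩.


11 minimal non-faces of Δ(Σ) (on 8 rays):

  • {1,8}:  v_{1} + v_{8} = 0  ⟹  sig = ⟨2 | 0⟩
  • {2,4}:  v_{2} + v_{4} = 0  ⟹  sig = ⟨2 | 0⟩
  • {3,5}:  v_{3} + v_{5} = 0  ⟹  sig = ⟨2 | 0⟩
  • {2,5}:  v_{2} + v_{5} = v_{6}  ⟹  sig = ⟨2 | 1⟩
  • {3,6}:  v_{3} + v_{6} = v_{2}  ⟹  sig = ⟨2 | 1⟩
  • {4,6}:  v_{4} + v_{6} = v_{5}  ⟹  sig = ⟨2 | 1⟩
  • {3,7}:  v_{3} + v_{7} = v_{1} + v_{6}  ⟹  sig = ⟨2 | 1 1⟩
  • {7,8}:  v_{7} + v_{8} = v_{5} + v_{6}  ⟹  sig = ⟨2 | 1 1⟩
  • {2,7}:  v_{2} + v_{7} = v_{1} + 2·v_{6}  ⟹  sig = ⟨2 | 1 2⟩
  • {4,7}:  v_{4} + v_{7} = v_{1} + 2·v_{5}  ⟹  sig = ⟨2 | 1 2⟩
  • {1,5,6}:  v_{1} + v_{5} + v_{6} = v_{7}  ⟹  sig = ⟨3 | 1⟩

so the primitive-relation signature multiset is
    |P|=2: 10 collections, coeffs (), (), (), (1), (1), (1), (1,1), (1,1), (1,2), (1,2)
    |P|=3: 1 collection, coeffs (1)


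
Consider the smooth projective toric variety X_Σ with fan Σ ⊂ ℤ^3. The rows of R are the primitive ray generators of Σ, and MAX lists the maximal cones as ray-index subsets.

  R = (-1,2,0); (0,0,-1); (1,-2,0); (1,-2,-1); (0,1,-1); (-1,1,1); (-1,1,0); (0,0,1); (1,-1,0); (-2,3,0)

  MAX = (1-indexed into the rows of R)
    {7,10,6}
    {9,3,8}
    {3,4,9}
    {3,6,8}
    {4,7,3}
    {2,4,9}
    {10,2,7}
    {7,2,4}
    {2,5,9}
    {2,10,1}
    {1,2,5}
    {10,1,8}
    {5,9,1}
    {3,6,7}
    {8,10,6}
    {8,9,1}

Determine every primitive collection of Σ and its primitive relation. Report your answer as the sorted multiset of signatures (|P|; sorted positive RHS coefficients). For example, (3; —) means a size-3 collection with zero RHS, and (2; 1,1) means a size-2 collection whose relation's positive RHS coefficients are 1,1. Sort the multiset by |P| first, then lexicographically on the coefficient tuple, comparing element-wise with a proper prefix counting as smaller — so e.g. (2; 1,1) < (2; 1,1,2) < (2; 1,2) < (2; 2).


Minimal non-faces — 22 found among 10 rays, 16 max cones:

  • {1,3}:  v_{1} + v_{3} = 0  ⇒ sig = (2; —)
  • {2,8}:  v_{2} + v_{8} = 0  ⇒ sig = (2; —)
  • {7,9}:  v_{7} + v_{9} = 0  ⇒ sig = (2; —)
  • {1,4}:  v_{1} + v_{4} = v_{2}  ⇒ sig = (2; 1)
  • {1,7}:  v_{1} + v_{7} = v_{10}  ⇒ sig = (2; 1)
  • {2,3}:  v_{2} + v_{3} = v_{4}  ⇒ sig = (2; 1)
  • {2,6}:  v_{2} + v_{6} = v_{7}  ⇒ sig = (2; 1)
  • {3,10}:  v_{3} + v_{10} = v_{7}  ⇒ sig = (2; 1)
  • {4,8}:  v_{4} + v_{8} = v_{3}  ⇒ sig = (2; 1)
  • {5,6}:  v_{5} + v_{6} = v_{1}  ⇒ sig = (2; 1)
  • {6,9}:  v_{6} + v_{9} = v_{8}  ⇒ sig = (2; 1)
  • {7,8}:  v_{7} + v_{8} = v_{6}  ⇒ sig = (2; 1)
  • {9,10}:  v_{9} + v_{10} = v_{1}  ⇒ sig = (2; 1)
  • {1,6}:  v_{1} + v_{6} = v_{8} + v_{10}  ⇒ sig = (2; 1,1)
  • {3,5}:  v_{3} + v_{5} = v_{2} + v_{9}  ⇒ sig = (2; 1,1)
  • {4,6}:  v_{4} + v_{6} = v_{3} + v_{7}  ⇒ sig = (2; 1,1)
  • {4,10}:  v_{4} + v_{10} = v_{2} + v_{7}  ⇒ sig = (2; 1,1)
  • {5,7}:  v_{5} + v_{7} = v_{1} + v_{2}  ⇒ sig = (2; 1,1)
  • {5,8}:  v_{5} + v_{8} = v_{1} + v_{9}  ⇒ sig = (2; 1,1)
  • {4,5}:  v_{4} + v_{5} = 2·v_{2} + v_{9}  ⇒ sig = (2; 1,2)
  • {5,10}:  v_{5} + v_{10} = 2·v_{1} + v_{2}  ⇒ sig = (2; 1,2)
  • {1,2,9}:  v_{1} + v_{2} + v_{9} = v_{5}  ⇒ sig = (3; 1)

Hence PRS(X_Σ) =
{ (2; —) ×3,  (2; 1) ×10,  (2; 1,1) ×6,  (2; 1,2) ×2,  (3; 1) }


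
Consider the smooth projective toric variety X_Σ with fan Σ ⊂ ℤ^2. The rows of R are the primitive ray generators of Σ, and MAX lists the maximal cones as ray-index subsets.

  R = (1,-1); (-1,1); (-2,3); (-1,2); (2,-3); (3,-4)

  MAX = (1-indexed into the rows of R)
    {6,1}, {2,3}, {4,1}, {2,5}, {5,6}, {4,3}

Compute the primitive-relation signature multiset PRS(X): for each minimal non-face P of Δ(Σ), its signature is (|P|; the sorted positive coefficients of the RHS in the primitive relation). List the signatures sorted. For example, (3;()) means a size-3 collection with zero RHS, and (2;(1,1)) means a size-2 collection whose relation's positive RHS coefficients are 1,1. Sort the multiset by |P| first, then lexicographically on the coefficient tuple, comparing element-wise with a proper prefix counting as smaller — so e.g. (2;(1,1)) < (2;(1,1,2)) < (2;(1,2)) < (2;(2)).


9 minimal non-faces of Δ(Σ) (on 6 rays):

  P = {1,2}:  v_{1} + v_{2} = 0  so sig = (2;())
  P = {3,5}:  v_{3} + v_{5} = 0  so sig = (2;())
  P = {1,3}:  v_{1} + v_{3} = v_{4}  so sig = (2;(1))
  P = {1,5}:  v_{1} + v_{5} = v_{6}  so sig = (2;(1))
  P = {2,4}:  v_{2} + v_{4} = v_{3}  so sig = (2;(1))
  P = {2,6}:  v_{2} + v_{6} = v_{5}  so sig = (2;(1))
  P = {3,6}:  v_{3} + v_{6} = v_{1}  so sig = (2;(1))
  P = {4,5}:  v_{4} + v_{5} = v_{1}  so sig = (2;(1))
  P = {4,6}:  v_{4} + v_{6} = 2·v_{1}  so sig = (2;(2))

so the primitive-relation signature multiset is
    (2;())
    (2;())
    (2;(1))
    (2;(1))
    (2;(1))
    (2;(1))
    (2;(1))
    (2;(1))
    (2;(2))


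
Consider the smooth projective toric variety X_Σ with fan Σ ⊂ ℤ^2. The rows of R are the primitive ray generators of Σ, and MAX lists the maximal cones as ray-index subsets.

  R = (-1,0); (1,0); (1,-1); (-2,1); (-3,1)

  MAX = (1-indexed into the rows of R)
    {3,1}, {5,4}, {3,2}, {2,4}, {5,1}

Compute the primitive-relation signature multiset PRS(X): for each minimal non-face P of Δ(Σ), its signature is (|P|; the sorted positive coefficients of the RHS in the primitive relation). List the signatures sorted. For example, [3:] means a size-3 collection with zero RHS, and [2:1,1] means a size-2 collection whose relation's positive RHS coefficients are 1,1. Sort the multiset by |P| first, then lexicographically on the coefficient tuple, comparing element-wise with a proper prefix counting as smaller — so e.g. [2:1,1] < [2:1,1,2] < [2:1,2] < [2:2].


Σ has 5 primitive collections:

  • {1,2}:  v_{1} + v_{2} = 0  ⇒ sig = [2:]
  • {1,4}:  v_{1} + v_{4} = v_{5}  ⇒ sig = [2:1]
  • {2,5}:  v_{2} + v_{5} = v_{4}  ⇒ sig = [2:1]
  • {3,4}:  v_{3} + v_{4} = v_{1}  ⇒ sig = [2:1]
  • {3,5}:  v_{3} + v_{5} = 2·v_{1}  ⇒ sig = [2:2]

so the primitive-relation signature multiset is
[[2:], [2:1], [2:1], [2:1], [2:2]]


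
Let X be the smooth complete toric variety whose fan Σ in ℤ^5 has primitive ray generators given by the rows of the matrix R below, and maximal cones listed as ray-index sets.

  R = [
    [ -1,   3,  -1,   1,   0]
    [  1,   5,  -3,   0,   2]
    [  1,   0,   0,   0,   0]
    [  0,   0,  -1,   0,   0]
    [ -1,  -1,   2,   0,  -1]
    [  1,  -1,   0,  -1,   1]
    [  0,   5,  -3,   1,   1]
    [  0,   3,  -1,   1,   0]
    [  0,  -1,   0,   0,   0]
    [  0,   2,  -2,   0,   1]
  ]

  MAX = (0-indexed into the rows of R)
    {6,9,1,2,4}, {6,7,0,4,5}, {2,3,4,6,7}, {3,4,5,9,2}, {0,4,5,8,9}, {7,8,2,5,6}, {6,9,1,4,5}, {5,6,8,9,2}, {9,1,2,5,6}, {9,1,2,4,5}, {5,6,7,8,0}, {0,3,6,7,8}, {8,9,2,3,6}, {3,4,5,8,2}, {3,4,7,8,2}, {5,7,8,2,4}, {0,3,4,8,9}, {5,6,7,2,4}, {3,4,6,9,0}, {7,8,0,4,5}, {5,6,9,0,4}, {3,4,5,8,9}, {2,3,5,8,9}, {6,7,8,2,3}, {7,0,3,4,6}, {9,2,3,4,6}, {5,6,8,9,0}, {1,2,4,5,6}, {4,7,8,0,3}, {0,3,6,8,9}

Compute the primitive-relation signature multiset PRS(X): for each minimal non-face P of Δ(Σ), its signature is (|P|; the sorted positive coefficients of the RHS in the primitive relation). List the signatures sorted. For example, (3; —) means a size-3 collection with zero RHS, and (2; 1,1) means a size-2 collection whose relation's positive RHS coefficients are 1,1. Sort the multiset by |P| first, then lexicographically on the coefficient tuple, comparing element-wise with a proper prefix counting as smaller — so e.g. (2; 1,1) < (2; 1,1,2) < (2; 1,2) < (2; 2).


Primitive collections (12):

  P={0,2}:  v_{0} + v_{2} = v_{7} — sig = (2; 1)
  P={7,9}:  v_{7} + v_{9} = v_{6} — sig = (2; 1)
  P={1,8}:  v_{1} + v_{8} = v_{5} + v_{6} — sig = (2; 1,1)
  P={1,7}:  v_{1} + v_{7} = v_{2} + v_{4} + v_{5} + 2·v_{6} — sig = (2; 1,1,1,2)
  P={0,1}:  v_{0} + v_{1} = v_{4} + v_{5} + 2·v_{6} — sig = (2; 1,1,2)
  P={1,3}:  v_{1} + v_{3} = 2·v_{2} + v_{4} + 3·v_{9} — sig = (2; 1,2,3)
  P={0,3,5}:  v_{0} + v_{3} + v_{5} = v_{9} — sig = (3; 1)
  P={4,6,8}:  v_{4} + v_{6} + v_{8} = v_{0} — sig = (3; 1)
  P={3,5,7}:  v_{3} + v_{5} + v_{7} = v_{2} + v_{9} — sig = (3; 1,1)
  P={3,5,6}:  v_{3} + v_{5} + v_{6} = v_{2} + 2·v_{9} — sig = (3; 1,2)
  P={2,4,8,9}:  v_{2} + v_{4} + v_{8} + v_{9} = 0 — sig = (4; —)
  P={2,4,5,6,9}:  v_{2} + v_{4} + v_{5} + v_{6} + v_{9} = v_{1} — sig = (5; 1)

Signatures (|P|; sorted positive RHS coefficients), sorted:
{ (2; 1) ×2,  (2; 1,1),  (2; 1,1,1,2),  (2; 1,1,2),  (2; 1,2,3),  (3; 1) ×2,  (3; 1,1),  (3; 1,2),  (4; —),  (5; 1) }


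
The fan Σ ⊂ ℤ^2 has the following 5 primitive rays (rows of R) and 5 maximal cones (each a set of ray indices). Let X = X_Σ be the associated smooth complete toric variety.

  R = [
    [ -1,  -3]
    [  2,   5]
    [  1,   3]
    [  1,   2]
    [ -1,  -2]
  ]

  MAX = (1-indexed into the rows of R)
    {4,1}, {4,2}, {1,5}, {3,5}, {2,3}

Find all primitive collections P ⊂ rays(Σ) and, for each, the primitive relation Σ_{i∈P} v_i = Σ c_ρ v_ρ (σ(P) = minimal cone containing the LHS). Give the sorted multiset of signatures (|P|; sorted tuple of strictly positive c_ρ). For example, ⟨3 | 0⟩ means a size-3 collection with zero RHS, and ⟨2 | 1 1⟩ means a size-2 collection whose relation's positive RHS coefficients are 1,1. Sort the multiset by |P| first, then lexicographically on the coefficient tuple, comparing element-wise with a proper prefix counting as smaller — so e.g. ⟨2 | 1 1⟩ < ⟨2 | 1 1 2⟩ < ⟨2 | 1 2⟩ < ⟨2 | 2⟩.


Δ(Σ) — 5 vertices, 5 min non-faces:

  • {1,3}:  v_{1} + v_{3} = 0  →  sig = ⟨2 | 0⟩
  • {4,5}:  v_{4} + v_{5} = 0  →  sig = ⟨2 | 0⟩
  • {1,2}:  v_{1} + v_{2} = v_{4}  →  sig = ⟨2 | 1⟩
  • {2,5}:  v_{2} + v_{5} = v_{3}  →  sig = ⟨2 | 1⟩
  • {3,4}:  v_{3} + v_{4} = v_{2}  →  sig = ⟨2 | 1⟩

Hence PRS(X_Σ) =
    |P|=2: 5 collections, coeffs (), (), (1), (1), (1)


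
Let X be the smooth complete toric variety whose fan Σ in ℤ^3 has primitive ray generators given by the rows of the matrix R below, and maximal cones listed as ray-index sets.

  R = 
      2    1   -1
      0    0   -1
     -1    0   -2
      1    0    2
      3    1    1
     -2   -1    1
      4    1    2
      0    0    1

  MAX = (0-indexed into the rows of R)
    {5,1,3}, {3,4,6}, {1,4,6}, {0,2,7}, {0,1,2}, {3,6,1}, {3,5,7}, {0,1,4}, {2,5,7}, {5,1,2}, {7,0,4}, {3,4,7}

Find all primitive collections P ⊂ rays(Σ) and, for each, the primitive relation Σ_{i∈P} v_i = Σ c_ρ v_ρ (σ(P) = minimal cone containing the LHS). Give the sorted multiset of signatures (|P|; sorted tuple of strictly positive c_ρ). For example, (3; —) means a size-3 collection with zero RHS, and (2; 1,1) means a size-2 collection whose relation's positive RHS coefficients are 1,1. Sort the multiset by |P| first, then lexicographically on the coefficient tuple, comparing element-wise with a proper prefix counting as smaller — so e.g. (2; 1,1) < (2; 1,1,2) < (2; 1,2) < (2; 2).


|primitive collections| = 11. Relations:

  P={0,5}:  v_{0} + v_{5} = 0 — sig = (2; —)
  P={1,7}:  v_{1} + v_{7} = 0 — sig = (2; —)
  P={2,3}:  v_{2} + v_{3} = 0 — sig = (2; —)
  P={0,3}:  v_{0} + v_{3} = v_{4} — sig = (2; 1)
  P={2,4}:  v_{2} + v_{4} = v_{0} — sig = (2; 1)
  P={4,5}:  v_{4} + v_{5} = v_{3} — sig = (2; 1)
  P={2,6}:  v_{2} + v_{6} = v_{1} + v_{4} — sig = (2; 1,1)
  P={6,7}:  v_{6} + v_{7} = v_{3} + v_{4} — sig = (2; 1,1)
  P={0,6}:  v_{0} + v_{6} = v_{1} + 2·v_{4} — sig = (2; 1,2)
  P={5,6}:  v_{5} + v_{6} = v_{1} + 2·v_{3} — sig = (2; 1,2)
  P={1,3,4}:  v_{1} + v_{3} + v_{4} = v_{6} — sig = (3; 1)

Sorted signature multiset PRS(X):
[(2; —), (2; —), (2; —), (2; 1), (2; 1), (2; 1), (2; 1,1), (2; 1,1), (2; 1,2), (2; 1,2), (3; 1)]


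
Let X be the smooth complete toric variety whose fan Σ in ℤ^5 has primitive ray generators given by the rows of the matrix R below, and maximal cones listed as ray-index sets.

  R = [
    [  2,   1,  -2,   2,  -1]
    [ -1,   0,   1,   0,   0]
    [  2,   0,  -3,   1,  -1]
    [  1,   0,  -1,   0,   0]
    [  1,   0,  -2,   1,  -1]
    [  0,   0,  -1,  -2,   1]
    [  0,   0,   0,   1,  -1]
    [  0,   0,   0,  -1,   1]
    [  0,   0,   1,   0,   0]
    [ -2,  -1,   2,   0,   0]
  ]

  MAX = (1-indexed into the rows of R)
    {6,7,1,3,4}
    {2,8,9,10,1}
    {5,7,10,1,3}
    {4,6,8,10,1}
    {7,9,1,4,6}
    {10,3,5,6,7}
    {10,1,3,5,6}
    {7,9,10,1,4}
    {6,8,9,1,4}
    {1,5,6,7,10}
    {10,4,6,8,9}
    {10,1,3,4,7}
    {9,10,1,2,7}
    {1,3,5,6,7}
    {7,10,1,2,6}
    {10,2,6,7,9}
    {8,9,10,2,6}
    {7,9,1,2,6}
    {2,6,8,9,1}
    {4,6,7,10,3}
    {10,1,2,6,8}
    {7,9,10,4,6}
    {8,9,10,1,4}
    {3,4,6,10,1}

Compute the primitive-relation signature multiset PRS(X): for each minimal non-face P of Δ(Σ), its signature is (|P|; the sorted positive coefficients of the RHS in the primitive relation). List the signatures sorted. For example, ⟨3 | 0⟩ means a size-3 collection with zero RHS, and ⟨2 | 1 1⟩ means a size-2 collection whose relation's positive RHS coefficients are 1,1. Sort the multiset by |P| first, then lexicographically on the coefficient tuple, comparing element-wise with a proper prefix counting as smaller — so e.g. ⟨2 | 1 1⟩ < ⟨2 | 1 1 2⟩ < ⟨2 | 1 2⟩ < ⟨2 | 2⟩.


Primitive collections (12):

  P={2,4}:  v_{2} + v_{4} = 0  ⟹  sig = ⟨2 | 0⟩
  P={7,8}:  v_{7} + v_{8} = 0  ⟹  sig = ⟨2 | 0⟩
  P={2,3}:  v_{2} + v_{3} = v_{5}  ⟹  sig = ⟨2 | 1⟩
  P={4,5}:  v_{4} + v_{5} = v_{3}  ⟹  sig = ⟨2 | 1⟩
  P={5,9}:  v_{5} + v_{9} = v_{4} + v_{7}  ⟹  sig = ⟨2 | 1 1⟩
  P={2,5}:  v_{2} + v_{5} = v_{1} + v_{6} + v_{7} + v_{10}  ⟹  sig = ⟨2 | 1 1 1 1⟩
  P={5,8}:  v_{5} + v_{8} = v_{1} + v_{4} + v_{6} + v_{10}  ⟹  sig = ⟨2 | 1 1 1 1⟩
  P={3,8}:  v_{3} + v_{8} = v_{1} + 2·v_{4} + v_{6} + v_{10}  ⟹  sig = ⟨2 | 1 1 1 2⟩
  P={3,9}:  v_{3} + v_{9} = 2·v_{4} + v_{7}  ⟹  sig = ⟨2 | 1 2⟩
  P={1,6,9,10}:  v_{1} + v_{6} + v_{9} + v_{10} = 0  ⟹  sig = ⟨4 | 0⟩
  P={1,4,6,7,10}:  v_{1} + v_{4} + v_{6} + v_{7} + v_{10} = v_{5}  ⟹  sig = ⟨5 | 1⟩
  P={1,3,6,7,10}:  v_{1} + v_{3} + v_{6} + v_{7} + v_{10} = 2·v_{5}  ⟹  sig = ⟨5 | 2⟩

so the primitive-relation signature multiset is
{ ⟨2 | 0⟩ ×2,  ⟨2 | 1⟩ ×2,  ⟨2 | 1 1⟩,  ⟨2 | 1 1 1 1⟩ ×2,  ⟨2 | 1 1 1 2⟩,  ⟨2 | 1 2⟩,  ⟨4 | 0⟩,  ⟨5 | 1⟩,  ⟨5 | 2⟩ }


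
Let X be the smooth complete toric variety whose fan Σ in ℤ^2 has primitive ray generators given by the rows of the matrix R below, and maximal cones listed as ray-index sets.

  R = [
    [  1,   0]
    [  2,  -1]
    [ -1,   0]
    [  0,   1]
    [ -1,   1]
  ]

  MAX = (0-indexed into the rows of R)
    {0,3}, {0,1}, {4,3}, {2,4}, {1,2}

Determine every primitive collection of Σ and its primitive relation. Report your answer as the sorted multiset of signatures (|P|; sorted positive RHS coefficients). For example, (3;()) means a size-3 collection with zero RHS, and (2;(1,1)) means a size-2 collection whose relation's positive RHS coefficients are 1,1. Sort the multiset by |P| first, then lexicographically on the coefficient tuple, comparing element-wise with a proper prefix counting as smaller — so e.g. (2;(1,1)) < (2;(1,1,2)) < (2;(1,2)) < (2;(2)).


Δ(Σ) — 5 vertices, 5 min non-faces:

  • {0,2}:  v_{0} + v_{2} = 0  so sig = (2;())
  • {0,4}:  v_{0} + v_{4} = v_{3}  so sig = (2;(1))
  • {1,4}:  v_{1} + v_{4} = v_{0}  so sig = (2;(1))
  • {2,3}:  v_{2} + v_{3} = v_{4}  so sig = (2;(1))
  • {1,3}:  v_{1} + v_{3} = 2·v_{0}  so sig = (2;(2))

Signatures (|P|; sorted positive RHS coefficients), sorted:
    |P|=2: 5 collections, coeffs (), (1), (1), (1), (2)


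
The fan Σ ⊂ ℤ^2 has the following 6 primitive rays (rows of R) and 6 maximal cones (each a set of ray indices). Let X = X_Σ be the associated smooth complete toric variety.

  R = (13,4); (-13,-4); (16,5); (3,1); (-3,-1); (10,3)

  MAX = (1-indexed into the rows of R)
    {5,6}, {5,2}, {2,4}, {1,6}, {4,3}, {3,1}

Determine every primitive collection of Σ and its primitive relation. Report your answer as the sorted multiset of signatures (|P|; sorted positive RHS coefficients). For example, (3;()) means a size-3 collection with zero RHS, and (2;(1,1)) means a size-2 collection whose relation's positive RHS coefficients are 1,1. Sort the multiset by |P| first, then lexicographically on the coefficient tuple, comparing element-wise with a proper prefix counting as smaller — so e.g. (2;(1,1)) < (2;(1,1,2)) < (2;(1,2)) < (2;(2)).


Minimal non-faces — 9 found among 6 rays, 6 max cones:

  {1,2}:  v_{1} + v_{2} = 0 ; sig = (2;())
  {4,5}:  v_{4} + v_{5} = 0 ; sig = (2;())
  {1,4}:  v_{1} + v_{4} = v_{3} ; sig = (2;(1))
  {1,5}:  v_{1} + v_{5} = v_{6} ; sig = (2;(1))
  {2,3}:  v_{2} + v_{3} = v_{4} ; sig = (2;(1))
  {2,6}:  v_{2} + v_{6} = v_{5} ; sig = (2;(1))
  {3,5}:  v_{3} + v_{5} = v_{1} ; sig = (2;(1))
  {4,6}:  v_{4} + v_{6} = v_{1} ; sig = (2;(1))
  {3,6}:  v_{3} + v_{6} = 2·v_{1} ; sig = (2;(2))

Sorted signature multiset PRS(X):
    |P|=2: 9 collections, coeffs (), (), (1), (1), (1), (1), (1), (1), (2)


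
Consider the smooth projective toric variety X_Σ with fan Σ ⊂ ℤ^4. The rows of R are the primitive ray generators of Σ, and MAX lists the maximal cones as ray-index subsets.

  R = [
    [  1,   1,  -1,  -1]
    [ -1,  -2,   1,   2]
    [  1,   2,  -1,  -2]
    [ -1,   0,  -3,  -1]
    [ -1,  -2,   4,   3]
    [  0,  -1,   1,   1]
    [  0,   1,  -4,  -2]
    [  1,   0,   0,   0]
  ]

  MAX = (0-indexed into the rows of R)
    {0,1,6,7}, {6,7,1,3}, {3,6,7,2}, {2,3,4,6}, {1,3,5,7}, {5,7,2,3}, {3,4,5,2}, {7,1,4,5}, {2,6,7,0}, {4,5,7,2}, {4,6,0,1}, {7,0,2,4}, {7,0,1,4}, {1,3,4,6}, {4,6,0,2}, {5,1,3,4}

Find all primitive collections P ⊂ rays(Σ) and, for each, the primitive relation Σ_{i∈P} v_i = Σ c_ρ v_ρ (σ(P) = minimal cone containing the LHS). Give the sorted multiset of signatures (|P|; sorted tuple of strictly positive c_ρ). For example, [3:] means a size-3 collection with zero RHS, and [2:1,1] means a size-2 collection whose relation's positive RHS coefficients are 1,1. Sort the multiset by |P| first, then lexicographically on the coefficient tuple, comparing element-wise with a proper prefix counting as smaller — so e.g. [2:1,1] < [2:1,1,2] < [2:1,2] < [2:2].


Minimal non-faces — 6 found among 8 rays, 16 max cones:

  {1,2}:  v_{1} + v_{2} = 0  so sig = [2:]
  {0,3}:  v_{0} + v_{3} = v_{6}  so sig = [2:1]
  {0,5}:  v_{0} + v_{5} = v_{7}  so sig = [2:1]
  {5,6}:  v_{5} + v_{6} = v_{3} + v_{7}  so sig = [2:1,1]
  {3,4,7}:  v_{3} + v_{4} + v_{7} = v_{1}  so sig = [3:1]
  {4,6,7}:  v_{4} + v_{6} + v_{7} = v_{0} + v_{1}  so sig = [3:1,1]

so the primitive-relation signature multiset is
    [2:]
    [2:1]
    [2:1]
    [2:1,1]
    [3:1]
    [3:1,1]


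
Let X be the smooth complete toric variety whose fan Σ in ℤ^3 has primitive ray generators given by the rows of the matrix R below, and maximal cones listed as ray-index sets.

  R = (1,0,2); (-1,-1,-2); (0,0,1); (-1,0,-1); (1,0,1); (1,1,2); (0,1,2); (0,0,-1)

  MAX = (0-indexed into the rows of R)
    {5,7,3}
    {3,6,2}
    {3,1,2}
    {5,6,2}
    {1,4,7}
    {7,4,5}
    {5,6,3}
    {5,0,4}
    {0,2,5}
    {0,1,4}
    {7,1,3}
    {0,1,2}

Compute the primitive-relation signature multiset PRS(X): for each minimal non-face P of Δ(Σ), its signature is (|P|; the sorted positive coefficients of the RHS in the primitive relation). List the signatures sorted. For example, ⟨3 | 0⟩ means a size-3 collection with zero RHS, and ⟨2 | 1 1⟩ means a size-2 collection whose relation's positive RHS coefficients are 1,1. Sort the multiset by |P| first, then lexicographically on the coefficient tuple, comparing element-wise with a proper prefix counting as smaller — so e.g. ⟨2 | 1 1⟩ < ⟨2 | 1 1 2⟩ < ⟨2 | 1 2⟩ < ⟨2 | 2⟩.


|primitive collections| = 11. Relations:

  P = {1,5}:  v_{1} + v_{5} = 0  →  sig = ⟨2 | 0⟩
  P = {2,7}:  v_{2} + v_{7} = 0  →  sig = ⟨2 | 0⟩
  P = {3,4}:  v_{3} + v_{4} = 0  →  sig = ⟨2 | 0⟩
  P = {0,3}:  v_{0} + v_{3} = v_{2}  →  sig = ⟨2 | 1⟩
  P = {0,7}:  v_{0} + v_{7} = v_{4}  →  sig = ⟨2 | 1⟩
  P = {2,4}:  v_{2} + v_{4} = v_{0}  →  sig = ⟨2 | 1⟩
  P = {1,6}:  v_{1} + v_{6} = v_{2} + v_{3}  →  sig = ⟨2 | 1 1⟩
  P = {4,6}:  v_{4} + v_{6} = v_{2} + v_{5}  →  sig = ⟨2 | 1 1⟩
  P = {6,7}:  v_{6} + v_{7} = v_{3} + v_{5}  →  sig = ⟨2 | 1 1⟩
  P = {0,6}:  v_{0} + v_{6} = 2·v_{2} + v_{5}  →  sig = ⟨2 | 1 2⟩
  P = {2,3,5}:  v_{2} + v_{3} + v_{5} = v_{6}  →  sig = ⟨3 | 1⟩

Signatures (|P|; sorted positive RHS coefficients), sorted:
[⟨2 | 0⟩, ⟨2 | 0⟩, ⟨2 | 0⟩, ⟨2 | 1⟩, ⟨2 | 1⟩, ⟨2 | 1⟩, ⟨2 | 1 1⟩, ⟨2 | 1 1⟩, ⟨2 | 1 1⟩, ⟨2 | 1 2⟩, ⟨3 | 1⟩]


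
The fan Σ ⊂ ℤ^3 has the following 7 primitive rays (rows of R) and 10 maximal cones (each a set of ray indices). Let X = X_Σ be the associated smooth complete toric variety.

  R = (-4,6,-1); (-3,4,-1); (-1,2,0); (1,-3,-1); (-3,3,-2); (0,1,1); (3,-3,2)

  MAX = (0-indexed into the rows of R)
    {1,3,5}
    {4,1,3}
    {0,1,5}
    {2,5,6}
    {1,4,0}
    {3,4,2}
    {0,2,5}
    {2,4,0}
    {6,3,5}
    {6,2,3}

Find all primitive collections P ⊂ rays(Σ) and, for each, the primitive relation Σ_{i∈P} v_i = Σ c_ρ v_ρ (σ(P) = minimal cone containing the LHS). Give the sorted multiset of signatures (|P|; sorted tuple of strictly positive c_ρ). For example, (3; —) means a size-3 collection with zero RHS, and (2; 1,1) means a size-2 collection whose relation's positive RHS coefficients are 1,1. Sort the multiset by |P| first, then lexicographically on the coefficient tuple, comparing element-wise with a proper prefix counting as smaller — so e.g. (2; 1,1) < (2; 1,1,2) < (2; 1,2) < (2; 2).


The 7 primitive collections of Σ (r=7, n=3):

  P={4,6}:  v_{4} + v_{6} = 0 — sig = (2; —)
  P={0,3}:  v_{0} + v_{3} = v_{4} — sig = (2; 1)
  P={1,2}:  v_{1} + v_{2} = v_{0} — sig = (2; 1)
  P={1,6}:  v_{1} + v_{6} = v_{5} — sig = (2; 1)
  P={4,5}:  v_{4} + v_{5} = v_{1} — sig = (2; 1)
  P={0,6}:  v_{0} + v_{6} = v_{2} + v_{5} — sig = (2; 1,1)
  P={2,3,5}:  v_{2} + v_{3} + v_{5} = 0 — sig = (3; —)

Sorted signature multiset PRS(X):
[(2; —), (2; 1), (2; 1), (2; 1), (2; 1), (2; 1,1), (3; —)]


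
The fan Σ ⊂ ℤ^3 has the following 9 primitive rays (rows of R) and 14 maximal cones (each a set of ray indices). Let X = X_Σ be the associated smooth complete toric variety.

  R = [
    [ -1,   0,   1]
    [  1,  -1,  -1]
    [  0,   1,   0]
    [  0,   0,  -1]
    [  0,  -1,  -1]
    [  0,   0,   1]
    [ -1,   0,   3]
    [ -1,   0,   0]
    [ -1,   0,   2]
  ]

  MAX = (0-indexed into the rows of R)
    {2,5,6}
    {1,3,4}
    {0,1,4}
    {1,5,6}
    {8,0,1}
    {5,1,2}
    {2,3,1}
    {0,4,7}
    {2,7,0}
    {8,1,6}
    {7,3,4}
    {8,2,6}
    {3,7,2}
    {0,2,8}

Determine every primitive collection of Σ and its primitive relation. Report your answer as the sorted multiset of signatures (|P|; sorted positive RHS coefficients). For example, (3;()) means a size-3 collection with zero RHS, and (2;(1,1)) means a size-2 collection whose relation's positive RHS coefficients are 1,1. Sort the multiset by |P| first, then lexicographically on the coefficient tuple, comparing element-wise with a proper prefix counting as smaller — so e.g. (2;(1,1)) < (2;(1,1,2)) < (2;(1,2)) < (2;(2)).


Σ has 18 primitive collections:

  {3,5}:  v_{3} + v_{5} = 0 ; sig = (2;())
  {0,3}:  v_{0} + v_{3} = v_{7} ; sig = (2;(1))
  {0,5}:  v_{0} + v_{5} = v_{8} ; sig = (2;(1))
  {1,7}:  v_{1} + v_{7} = v_{4} ; sig = (2;(1))
  {2,4}:  v_{2} + v_{4} = v_{3} ; sig = (2;(1))
  {3,6}:  v_{3} + v_{6} = v_{8} ; sig = (2;(1))
  {3,8}:  v_{3} + v_{8} = v_{0} ; sig = (2;(1))
  {5,7}:  v_{5} + v_{7} = v_{0} ; sig = (2;(1))
  {5,8}:  v_{5} + v_{8} = v_{6} ; sig = (2;(1))
  {4,5}:  v_{4} + v_{5} = v_{0} + v_{1} ; sig = (2;(1,1))
  {6,7}:  v_{6} + v_{7} = v_{0} + v_{8} ; sig = (2;(1,1))
  {4,6}:  v_{4} + v_{6} = v_{0} + v_{1} + v_{8} ; sig = (2;(1,1,1))
  {4,8}:  v_{4} + v_{8} = 2·v_{0} + v_{1} ; sig = (2;(1,2))
  {0,6}:  v_{0} + v_{6} = 2·v_{8} ; sig = (2;(2))
  {7,8}:  v_{7} + v_{8} = 2·v_{0} ; sig = (2;(2))
  {0,1,2}:  v_{0} + v_{1} + v_{2} = 0 ; sig = (3;())
  {1,2,8}:  v_{1} + v_{2} + v_{8} = v_{5} ; sig = (3;(1))
  {1,2,6}:  v_{1} + v_{2} + v_{6} = 2·v_{5} ; sig = (3;(2))

Signatures (|P|; sorted positive RHS coefficients), sorted:
[(2;()), (2;(1)), (2;(1)), (2;(1)), (2;(1)), (2;(1)), (2;(1)), (2;(1)), (2;(1)), (2;(1,1)), (2;(1,1)), (2;(1,1,1)), (2;(1,2)), (2;(2)), (2;(2)), (3;()), (3;(1)), (3;(2))]


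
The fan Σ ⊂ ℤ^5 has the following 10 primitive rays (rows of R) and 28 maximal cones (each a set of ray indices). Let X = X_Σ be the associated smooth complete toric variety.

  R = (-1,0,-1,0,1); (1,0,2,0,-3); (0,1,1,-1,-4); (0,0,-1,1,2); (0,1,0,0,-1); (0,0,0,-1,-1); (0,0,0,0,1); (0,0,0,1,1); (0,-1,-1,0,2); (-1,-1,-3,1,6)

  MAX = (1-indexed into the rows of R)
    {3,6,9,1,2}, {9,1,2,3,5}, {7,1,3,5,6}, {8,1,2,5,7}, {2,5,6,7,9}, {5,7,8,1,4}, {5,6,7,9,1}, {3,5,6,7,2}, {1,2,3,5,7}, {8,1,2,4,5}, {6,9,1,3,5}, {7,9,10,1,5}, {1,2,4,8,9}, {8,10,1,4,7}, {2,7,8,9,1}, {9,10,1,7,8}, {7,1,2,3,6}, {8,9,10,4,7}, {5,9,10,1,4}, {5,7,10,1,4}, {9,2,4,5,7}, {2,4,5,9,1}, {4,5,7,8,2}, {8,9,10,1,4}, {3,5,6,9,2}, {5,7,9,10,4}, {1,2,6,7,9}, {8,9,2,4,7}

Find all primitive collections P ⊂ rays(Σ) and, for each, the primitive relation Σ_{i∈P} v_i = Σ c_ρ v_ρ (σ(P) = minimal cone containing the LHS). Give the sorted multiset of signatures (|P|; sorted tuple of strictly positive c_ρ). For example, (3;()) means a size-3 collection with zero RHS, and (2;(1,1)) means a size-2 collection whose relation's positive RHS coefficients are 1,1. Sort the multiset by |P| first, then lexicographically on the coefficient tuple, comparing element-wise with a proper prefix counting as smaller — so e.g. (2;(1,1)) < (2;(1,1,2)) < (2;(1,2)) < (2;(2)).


Σ has 14 primitive collections:

  • {6,8}:  v_{6} + v_{8} = 0  so sig = (2;())
  • {2,10}:  v_{2} + v_{10} = v_{8} + v_{9}  so sig = (2;(1,1))
  • {4,6}:  v_{4} + v_{6} = v_{5} + v_{9}  so sig = (2;(1,1))
  • {3,8}:  v_{3} + v_{8} = v_{1} + v_{2} + v_{5}  so sig = (2;(1,1,1))
  • {3,10}:  v_{3} + v_{10} = v_{1} + v_{5} + v_{9}  so sig = (2;(1,1,1))
  • {3,4}:  v_{3} + v_{4} = v_{1} + v_{2} + 2·v_{5} + v_{9}  so sig = (2;(1,1,1,2))
  • {6,10}:  v_{6} + v_{10} = v_{1} + v_{5} + v_{7} + 2·v_{9}  so sig = (2;(1,1,1,2))
  • {3,7,9}:  v_{3} + v_{7} + v_{9} = v_{6}  so sig = (3;(1))
  • {5,8,9}:  v_{5} + v_{8} + v_{9} = v_{4}  so sig = (3;(1))
  • {5,8,10}:  v_{5} + v_{8} + v_{10} = v_{1} + 2·v_{4} + v_{7}  so sig = (3;(1,1,2))
  • {1,2,4,7}:  v_{1} + v_{2} + v_{4} + v_{7} = v_{8}  so sig = (4;(1))
  • {1,2,5,6}:  v_{1} + v_{2} + v_{5} + v_{6} = v_{3}  so sig = (4;(1))
  • {1,4,7,9}:  v_{1} + v_{4} + v_{7} + v_{9} = v_{10}  so sig = (4;(1))
  • {1,2,5,7,9}:  v_{1} + v_{2} + v_{5} + v_{7} + v_{9} = 0  so sig = (5;())

so the primitive-relation signature multiset is
    (2;())
    (2;(1,1))
    (2;(1,1))
    (2;(1,1,1))
    (2;(1,1,1))
    (2;(1,1,1,2))
    (2;(1,1,1,2))
    (3;(1))
    (3;(1))
    (3;(1,1,2))
    (4;(1))
    (4;(1))
    (4;(1))
    (5;())


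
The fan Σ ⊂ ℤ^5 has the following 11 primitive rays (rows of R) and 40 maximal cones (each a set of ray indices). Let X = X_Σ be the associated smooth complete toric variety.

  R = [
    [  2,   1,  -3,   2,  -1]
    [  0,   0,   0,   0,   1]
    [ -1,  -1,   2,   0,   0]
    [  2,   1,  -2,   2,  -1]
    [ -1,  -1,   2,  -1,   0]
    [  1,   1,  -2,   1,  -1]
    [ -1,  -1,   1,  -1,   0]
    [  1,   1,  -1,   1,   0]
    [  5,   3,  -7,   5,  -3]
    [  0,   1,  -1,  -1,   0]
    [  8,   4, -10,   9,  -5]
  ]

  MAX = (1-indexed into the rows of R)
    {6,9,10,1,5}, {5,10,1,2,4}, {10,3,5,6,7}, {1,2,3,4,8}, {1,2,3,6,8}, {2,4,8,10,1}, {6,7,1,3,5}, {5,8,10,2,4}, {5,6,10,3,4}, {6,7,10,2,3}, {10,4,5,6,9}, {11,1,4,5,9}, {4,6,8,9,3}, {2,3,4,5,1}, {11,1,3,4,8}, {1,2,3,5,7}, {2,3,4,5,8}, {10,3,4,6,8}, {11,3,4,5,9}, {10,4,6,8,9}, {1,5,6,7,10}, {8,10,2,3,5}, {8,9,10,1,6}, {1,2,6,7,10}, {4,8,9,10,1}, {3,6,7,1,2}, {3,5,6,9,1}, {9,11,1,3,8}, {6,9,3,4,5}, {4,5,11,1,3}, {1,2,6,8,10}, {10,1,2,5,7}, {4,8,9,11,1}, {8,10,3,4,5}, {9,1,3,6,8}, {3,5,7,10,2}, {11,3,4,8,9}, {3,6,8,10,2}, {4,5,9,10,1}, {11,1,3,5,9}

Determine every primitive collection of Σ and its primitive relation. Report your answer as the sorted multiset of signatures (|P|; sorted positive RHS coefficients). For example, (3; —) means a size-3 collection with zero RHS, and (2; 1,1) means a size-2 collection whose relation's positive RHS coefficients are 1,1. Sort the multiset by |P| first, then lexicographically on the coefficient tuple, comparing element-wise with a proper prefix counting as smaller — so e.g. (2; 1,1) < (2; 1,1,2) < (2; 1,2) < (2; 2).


Σ has 19 primitive collections:

  P={7,8}:  v_{7} + v_{8} = 0  →  sig = (2; —)
  P={4,7}:  v_{4} + v_{7} = v_{1} + v_{5}  →  sig = (2; 1,1)
  P={10,11}:  v_{10} + v_{11} = v_{4} + v_{6} + v_{9}  →  sig = (2; 1,1,1)
  P={7,11}:  v_{7} + v_{11} = 2·v_{1} + v_{3} + v_{5} + v_{9}  →  sig = (2; 1,1,1,2)
  P={2,11}:  v_{2} + v_{11} = 3·v_{1} + v_{3} + v_{4} + v_{8}  →  sig = (2; 1,1,1,3)
  P={7,9}:  v_{7} + v_{9} = 2·v_{1} + v_{5} + v_{6}  →  sig = (2; 1,1,2)
  P={2,9}:  v_{2} + v_{9} = 2·v_{1} + v_{8}  →  sig = (2; 1,2)
  P={6,11}:  v_{6} + v_{11} = v_{3} + 2·v_{9}  →  sig = (2; 1,2)
  P={2,5,6}:  v_{2} + v_{5} + v_{6} = 0  →  sig = (3; —)
  P={1,3,10}:  v_{1} + v_{3} + v_{10} = v_{6}  →  sig = (3; 1)
  P={1,4,6}:  v_{1} + v_{4} + v_{6} = v_{9}  →  sig = (3; 1)
  P={1,5,8}:  v_{1} + v_{5} + v_{8} = v_{4}  →  sig = (3; 1)
  P={2,4,6}:  v_{2} + v_{4} + v_{6} = v_{1} + v_{8}  →  sig = (3; 1,1)
  P={5,6,8}:  v_{5} + v_{6} + v_{8} = v_{3} + v_{4} + v_{10}  →  sig = (3; 1,1,1)
  P={5,8,11}:  v_{5} + v_{8} + v_{11} = v_{3} + 2·v_{4} + v_{9}  →  sig = (3; 1,1,2)
  P={3,9,10}:  v_{3} + v_{9} + v_{10} = v_{4} + 2·v_{6}  →  sig = (3; 1,2)
  P={5,8,9}:  v_{5} + v_{8} + v_{9} = 2·v_{4} + v_{6}  →  sig = (3; 1,2)
  P={1,3,4,9}:  v_{1} + v_{3} + v_{4} + v_{9} = v_{11}  →  sig = (4; 1)
  P={2,3,4,10}:  v_{2} + v_{3} + v_{4} + v_{10} = v_{8}  →  sig = (4; 1)

Signatures (|P|; sorted positive RHS coefficients), sorted:
{ (2; —),  (2; 1,1),  (2; 1,1,1),  (2; 1,1,1,2),  (2; 1,1,1,3),  (2; 1,1,2),  (2; 1,2) ×2,  (3; —),  (3; 1) ×3,  (3; 1,1),  (3; 1,1,1),  (3; 1,1,2),  (3; 1,2) ×2,  (4; 1) ×2 }


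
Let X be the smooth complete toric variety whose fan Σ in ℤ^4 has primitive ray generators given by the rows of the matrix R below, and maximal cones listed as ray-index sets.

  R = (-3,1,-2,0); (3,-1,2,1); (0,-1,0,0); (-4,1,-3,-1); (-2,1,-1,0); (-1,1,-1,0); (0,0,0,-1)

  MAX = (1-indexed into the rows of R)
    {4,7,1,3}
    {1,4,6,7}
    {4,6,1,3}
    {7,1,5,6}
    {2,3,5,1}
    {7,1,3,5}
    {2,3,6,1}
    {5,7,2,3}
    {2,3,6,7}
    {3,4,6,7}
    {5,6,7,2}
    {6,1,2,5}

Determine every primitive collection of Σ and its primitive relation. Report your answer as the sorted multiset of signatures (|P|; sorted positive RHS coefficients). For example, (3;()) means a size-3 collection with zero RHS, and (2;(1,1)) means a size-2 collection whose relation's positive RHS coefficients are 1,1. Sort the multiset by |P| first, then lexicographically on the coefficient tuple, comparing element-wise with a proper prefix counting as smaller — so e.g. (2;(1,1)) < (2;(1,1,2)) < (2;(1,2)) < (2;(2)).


Δ(Σ) — 7 vertices, 5 min non-faces:

  P={2,4}:  v_{2} + v_{4} = v_{3} + v_{6}  so sig = (2;(1,1))
  P={4,5}:  v_{4} + v_{5} = 2·v_{1} + v_{7}  so sig = (2;(1,2))
  P={1,2,7}:  v_{1} + v_{2} + v_{7} = 0  so sig = (3;())
  P={3,5,6}:  v_{3} + v_{5} + v_{6} = v_{1}  so sig = (3;(1))
  P={1,3,6,7}:  v_{1} + v_{3} + v_{6} + v_{7} = v_{4}  so sig = (4;(1))

so the primitive-relation signature multiset is
    (2;(1,1))
    (2;(1,2))
    (3;())
    (3;(1))
    (4;(1))


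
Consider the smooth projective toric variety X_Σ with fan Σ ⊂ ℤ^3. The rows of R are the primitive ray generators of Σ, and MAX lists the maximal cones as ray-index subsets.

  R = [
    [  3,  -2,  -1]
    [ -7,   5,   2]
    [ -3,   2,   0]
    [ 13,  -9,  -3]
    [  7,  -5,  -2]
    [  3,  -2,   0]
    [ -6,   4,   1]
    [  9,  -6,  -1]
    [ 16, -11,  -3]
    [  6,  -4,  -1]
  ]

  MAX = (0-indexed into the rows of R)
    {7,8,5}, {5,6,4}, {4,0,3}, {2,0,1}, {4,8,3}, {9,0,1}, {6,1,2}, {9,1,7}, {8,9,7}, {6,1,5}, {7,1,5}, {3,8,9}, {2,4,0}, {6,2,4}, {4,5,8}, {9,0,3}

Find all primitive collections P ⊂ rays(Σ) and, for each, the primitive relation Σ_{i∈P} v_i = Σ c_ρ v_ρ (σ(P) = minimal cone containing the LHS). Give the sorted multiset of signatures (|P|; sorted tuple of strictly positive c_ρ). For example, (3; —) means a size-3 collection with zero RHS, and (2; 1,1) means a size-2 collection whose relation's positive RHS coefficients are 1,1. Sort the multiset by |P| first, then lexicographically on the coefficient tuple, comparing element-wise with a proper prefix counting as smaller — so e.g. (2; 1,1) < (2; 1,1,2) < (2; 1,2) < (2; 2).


Primitive collections (21):

  • {1,4}:  v_{1} + v_{4} = 0  ⇒ sig = (2; —)
  • {2,5}:  v_{2} + v_{5} = 0  ⇒ sig = (2; —)
  • {6,9}:  v_{6} + v_{9} = 0  ⇒ sig = (2; —)
  • {0,5}:  v_{0} + v_{5} = v_{9}  ⇒ sig = (2; 1)
  • {0,6}:  v_{0} + v_{6} = v_{2}  ⇒ sig = (2; 1)
  • {1,3}:  v_{1} + v_{3} = v_{9}  ⇒ sig = (2; 1)
  • {1,8}:  v_{1} + v_{8} = v_{7}  ⇒ sig = (2; 1)
  • {2,7}:  v_{2} + v_{7} = v_{9}  ⇒ sig = (2; 1)
  • {2,8}:  v_{2} + v_{8} = v_{3}  ⇒ sig = (2; 1)
  • {2,9}:  v_{2} + v_{9} = v_{0}  ⇒ sig = (2; 1)
  • {3,5}:  v_{3} + v_{5} = v_{8}  ⇒ sig = (2; 1)
  • {3,6}:  v_{3} + v_{6} = v_{4}  ⇒ sig = (2; 1)
  • {4,7}:  v_{4} + v_{7} = v_{8}  ⇒ sig = (2; 1)
  • {4,9}:  v_{4} + v_{9} = v_{3}  ⇒ sig = (2; 1)
  • {5,9}:  v_{5} + v_{9} = v_{7}  ⇒ sig = (2; 1)
  • {6,7}:  v_{6} + v_{7} = v_{5}  ⇒ sig = (2; 1)
  • {0,8}:  v_{0} + v_{8} = v_{3} + v_{9}  ⇒ sig = (2; 1,1)
  • {2,3}:  v_{2} + v_{3} = v_{0} + v_{4}  ⇒ sig = (2; 1,1)
  • {3,7}:  v_{3} + v_{7} = v_{8} + v_{9}  ⇒ sig = (2; 1,1)
  • {6,8}:  v_{6} + v_{8} = v_{4} + v_{5}  ⇒ sig = (2; 1,1)
  • {0,7}:  v_{0} + v_{7} = 2·v_{9}  ⇒ sig = (2; 2)

Hence PRS(X_Σ) =
{ (2; —) ×3,  (2; 1) ×13,  (2; 1,1) ×4,  (2; 2) }


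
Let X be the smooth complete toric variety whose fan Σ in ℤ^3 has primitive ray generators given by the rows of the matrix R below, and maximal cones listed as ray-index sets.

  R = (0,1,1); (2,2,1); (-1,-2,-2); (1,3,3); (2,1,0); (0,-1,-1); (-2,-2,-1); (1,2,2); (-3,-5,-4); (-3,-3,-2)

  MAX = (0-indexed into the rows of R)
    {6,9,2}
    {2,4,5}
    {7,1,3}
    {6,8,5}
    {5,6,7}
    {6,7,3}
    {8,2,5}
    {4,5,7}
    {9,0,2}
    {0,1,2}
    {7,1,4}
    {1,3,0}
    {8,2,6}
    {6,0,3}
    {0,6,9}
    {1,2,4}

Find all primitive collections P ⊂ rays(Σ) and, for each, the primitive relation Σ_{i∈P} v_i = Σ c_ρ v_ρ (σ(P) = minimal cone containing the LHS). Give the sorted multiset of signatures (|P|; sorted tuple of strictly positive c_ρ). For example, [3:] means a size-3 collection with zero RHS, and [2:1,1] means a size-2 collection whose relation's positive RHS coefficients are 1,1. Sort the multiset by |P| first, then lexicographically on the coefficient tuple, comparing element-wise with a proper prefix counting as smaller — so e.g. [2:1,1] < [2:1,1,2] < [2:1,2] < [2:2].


Primitive collections (23):

  • {0,5}:  v_{0} + v_{5} = 0  ⟹  sig = [2:]
  • {1,6}:  v_{1} + v_{6} = 0  ⟹  sig = [2:]
  • {2,7}:  v_{2} + v_{7} = 0  ⟹  sig = [2:]
  • {0,4}:  v_{0} + v_{4} = v_{1}  ⟹  sig = [2:1]
  • {0,7}:  v_{0} + v_{7} = v_{3}  ⟹  sig = [2:1]
  • {1,5}:  v_{1} + v_{5} = v_{4}  ⟹  sig = [2:1]
  • {2,3}:  v_{2} + v_{3} = v_{0}  ⟹  sig = [2:1]
  • {3,5}:  v_{3} + v_{5} = v_{7}  ⟹  sig = [2:1]
  • {3,8}:  v_{3} + v_{8} = v_{6}  ⟹  sig = [2:1]
  • {4,6}:  v_{4} + v_{6} = v_{5}  ⟹  sig = [2:1]
  • {4,9}:  v_{4} + v_{9} = v_{2}  ⟹  sig = [2:1]
  • {0,8}:  v_{0} + v_{8} = v_{2} + v_{6}  ⟹  sig = [2:1,1]
  • {1,8}:  v_{1} + v_{8} = v_{2} + v_{5}  ⟹  sig = [2:1,1]
  • {1,9}:  v_{1} + v_{9} = v_{0} + v_{2}  ⟹  sig = [2:1,1]
  • {3,4}:  v_{3} + v_{4} = v_{1} + v_{7}  ⟹  sig = [2:1,1]
  • {5,9}:  v_{5} + v_{9} = v_{2} + v_{6}  ⟹  sig = [2:1,1]
  • {7,8}:  v_{7} + v_{8} = v_{5} + v_{6}  ⟹  sig = [2:1,1]
  • {7,9}:  v_{7} + v_{9} = v_{0} + v_{6}  ⟹  sig = [2:1,1]
  • {3,9}:  v_{3} + v_{9} = 2·v_{0} + v_{6}  ⟹  sig = [2:1,2]
  • {4,8}:  v_{4} + v_{8} = v_{2} + 2·v_{5}  ⟹  sig = [2:1,2]
  • {8,9}:  v_{8} + v_{9} = 2·v_{2} + 2·v_{6}  ⟹  sig = [2:2,2]
  • {0,2,6}:  v_{0} + v_{2} + v_{6} = v_{9}  ⟹  sig = [3:1]
  • {2,5,6}:  v_{2} + v_{5} + v_{6} = v_{8}  ⟹  sig = [3:1]

Hence PRS(X_Σ) =
[[2:], [2:], [2:], [2:1], [2:1], [2:1], [2:1], [2:1], [2:1], [2:1], [2:1], [2:1,1], [2:1,1], [2:1,1], [2:1,1], [2:1,1], [2:1,1], [2:1,1], [2:1,2], [2:1,2], [2:2,2], [3:1], [3:1]]
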